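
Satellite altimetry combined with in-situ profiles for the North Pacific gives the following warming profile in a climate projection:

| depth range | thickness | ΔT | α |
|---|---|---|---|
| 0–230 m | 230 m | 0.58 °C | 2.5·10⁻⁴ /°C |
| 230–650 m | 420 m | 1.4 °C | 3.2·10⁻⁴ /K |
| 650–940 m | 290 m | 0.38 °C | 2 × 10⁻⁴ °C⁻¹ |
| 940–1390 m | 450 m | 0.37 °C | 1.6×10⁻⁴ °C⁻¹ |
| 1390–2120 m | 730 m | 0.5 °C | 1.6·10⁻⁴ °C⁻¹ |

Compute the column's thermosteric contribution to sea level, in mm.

329 mm of thermosteric rise

Layer 1: 2.5×10⁻⁴ × 230 × 0.58 = 0.03335 m
Layer 2: 3.2×10⁻⁴ × 1.4 × 420 = 0.18816 m
Layer 3: 0.38 × 290 × 2×10⁻⁴ = 0.02204 m
1.6×10⁻⁴ × 450 × 0.37 = 0.02664 m
Layer 5: 730 × 1.6×10⁻⁴ × 0.5 = 0.05840 m
Δh = 0.03335 + 0.18816 + 0.02204 + 0.02664 + 0.05840 = 0.32859 m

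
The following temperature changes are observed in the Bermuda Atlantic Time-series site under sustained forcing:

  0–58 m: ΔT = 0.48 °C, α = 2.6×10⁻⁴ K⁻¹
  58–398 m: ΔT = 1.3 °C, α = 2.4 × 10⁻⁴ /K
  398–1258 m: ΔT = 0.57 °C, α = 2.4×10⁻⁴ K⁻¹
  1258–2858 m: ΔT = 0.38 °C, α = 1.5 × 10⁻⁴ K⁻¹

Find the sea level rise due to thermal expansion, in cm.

32 cm

0.48 × 58 × 2.6×10⁻⁴ = 0.0072384 m
Layer 2: 340 × 2.4×10⁻⁴ × 1.3 = 0.10608 m
0.57 × 2.4×10⁻⁴ × 860 = 0.117648 m
0.38 × 1.5×10⁻⁴ × 1600 = 0.09120 m
Δh = 0.0072384 + 0.10608 + 0.117648 + 0.09120 = 0.3221664 m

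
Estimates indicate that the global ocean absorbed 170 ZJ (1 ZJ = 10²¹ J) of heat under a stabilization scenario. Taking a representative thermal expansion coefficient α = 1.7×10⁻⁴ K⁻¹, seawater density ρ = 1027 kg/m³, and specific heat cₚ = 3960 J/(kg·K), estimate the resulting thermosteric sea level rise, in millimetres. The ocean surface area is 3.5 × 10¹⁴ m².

Δh ≈ 20 mm

Per unit area: Q = 170×10²¹ / (3.5×10¹⁴) ≈ 4.857×10⁸ J/m²
Δh = αQ/(ρcₚ) = 1.7×10⁻⁴ × 4.857×10⁸ / (1027 × 3960) ≈ 0.020303 m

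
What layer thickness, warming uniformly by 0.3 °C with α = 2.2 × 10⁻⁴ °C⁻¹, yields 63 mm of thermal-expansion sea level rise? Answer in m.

H = Δh/(αΔT) = 0.063 / (2.2×10⁻⁴ × 0.3) ≈ 954.5 m

about 950 m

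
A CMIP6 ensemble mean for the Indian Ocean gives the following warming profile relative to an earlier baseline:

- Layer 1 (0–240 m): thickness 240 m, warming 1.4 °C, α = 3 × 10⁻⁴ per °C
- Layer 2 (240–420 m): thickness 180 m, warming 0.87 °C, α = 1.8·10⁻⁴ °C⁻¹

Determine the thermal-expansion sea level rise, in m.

Δh ≈ 0.129 m

3×10⁻⁴ × 240 × 1.4 = 0.10080 m
240–420 m: 180 × 0.87 × 1.8×10⁻⁴ = 0.028188 m
Δh = 0.10080 + 0.028188 = 0.128988 m ≈ 0.129 m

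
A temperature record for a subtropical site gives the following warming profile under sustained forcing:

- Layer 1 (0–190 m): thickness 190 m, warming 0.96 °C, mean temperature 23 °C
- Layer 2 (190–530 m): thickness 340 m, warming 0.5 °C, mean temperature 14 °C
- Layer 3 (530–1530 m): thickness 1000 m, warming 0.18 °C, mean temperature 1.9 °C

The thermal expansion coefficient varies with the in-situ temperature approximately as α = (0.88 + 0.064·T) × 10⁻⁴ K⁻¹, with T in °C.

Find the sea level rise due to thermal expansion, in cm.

9.11 cm

Layer 1: α = (0.88 + 0.064×23)×10⁻⁴ = 2.352×10⁻⁴ K⁻¹
Layer 2: α = (0.88 + 0.064×14)×10⁻⁴ = 1.776×10⁻⁴ K⁻¹
Layer 3: α = (0.88 + 0.064×1.9)×10⁻⁴ = 1.0016×10⁻⁴ K⁻¹
190 × 2.352×10⁻⁴ × 0.96 = 0.04290048 m
1.776×10⁻⁴ × 0.5 × 340 = 0.030192 m
Layer 3: 1.0016×10⁻⁴ × 0.18 × 1000 = 0.0180288 m
Δh = 0.04290048 + 0.030192 + 0.0180288 = 0.09112128 m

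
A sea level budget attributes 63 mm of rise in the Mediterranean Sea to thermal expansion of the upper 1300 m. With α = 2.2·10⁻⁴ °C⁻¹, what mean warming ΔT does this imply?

ΔT = Δh/(αH) = 0.063 / (2.2×10⁻⁴ × 1300) ≈ 0.2203 °C

ΔT ≈ 0.22 °C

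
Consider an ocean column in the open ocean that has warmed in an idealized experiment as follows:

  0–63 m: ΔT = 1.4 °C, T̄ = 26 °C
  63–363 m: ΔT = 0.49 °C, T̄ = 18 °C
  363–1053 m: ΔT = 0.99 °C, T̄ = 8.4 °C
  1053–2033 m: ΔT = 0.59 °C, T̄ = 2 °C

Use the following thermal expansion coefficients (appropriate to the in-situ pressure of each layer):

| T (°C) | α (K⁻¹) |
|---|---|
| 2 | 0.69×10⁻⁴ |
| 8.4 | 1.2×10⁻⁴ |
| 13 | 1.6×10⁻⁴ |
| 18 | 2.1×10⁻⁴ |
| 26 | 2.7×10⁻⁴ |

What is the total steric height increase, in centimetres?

Layer 1 at 26 °C → α = 2.7×10⁻⁴ K⁻¹
Layer 2 at 18 °C → α = 2.1×10⁻⁴ K⁻¹
Layer 3 at 8.4 °C → α = 1.2×10⁻⁴ K⁻¹
Layer 4 at 2 °C → α = 0.69×10⁻⁴ K⁻¹
Layer 1: 1.4 × 63 × 2.7×10⁻⁴ = 0.023814 m
Layer 2: 0.49 × 300 × 2.1×10⁻⁴ = 0.03087 m
Layer 3: 690 × 1.2×10⁻⁴ × 0.99 = 0.081972 m
Layer 4: 0.69×10⁻⁴ × 980 × 0.59 = 0.0398958 m
Δh = 0.023814 + 0.03087 + 0.081972 + 0.0398958 = 0.1765518 m

Δh ≈ 17.7 cm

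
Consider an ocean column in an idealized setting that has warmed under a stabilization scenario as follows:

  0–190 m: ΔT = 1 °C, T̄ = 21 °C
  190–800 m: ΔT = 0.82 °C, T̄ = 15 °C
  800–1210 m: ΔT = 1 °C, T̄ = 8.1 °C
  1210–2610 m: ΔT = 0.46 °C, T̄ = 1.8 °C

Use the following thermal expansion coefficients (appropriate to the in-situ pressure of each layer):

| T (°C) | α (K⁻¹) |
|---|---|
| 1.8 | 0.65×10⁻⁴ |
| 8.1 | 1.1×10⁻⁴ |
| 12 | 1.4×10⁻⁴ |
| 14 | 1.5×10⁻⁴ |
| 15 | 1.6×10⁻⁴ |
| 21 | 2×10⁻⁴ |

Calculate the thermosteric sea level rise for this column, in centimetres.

Layer 1 at 21 °C → α = 2×10⁻⁴ K⁻¹
Layer 2 at 15 °C → α = 1.6×10⁻⁴ K⁻¹
Layer 3 at 8.1 °C → α = 1.1×10⁻⁴ K⁻¹
Layer 4 at 1.8 °C → α = 0.65×10⁻⁴ K⁻¹
0–190 m: 2×10⁻⁴ × 190 × 1 = 0.03800 m
Layer 2: 0.82 × 1.6×10⁻⁴ × 610 = 0.080032 m
1 × 1.1×10⁻⁴ × 410 = 0.04510 m
Layer 4: 0.46 × 0.65×10⁻⁴ × 1400 = 0.04186 m
Δh = 0.03800 + 0.080032 + 0.04510 + 0.04186 = 0.204992 m

20.5 cm of thermosteric rise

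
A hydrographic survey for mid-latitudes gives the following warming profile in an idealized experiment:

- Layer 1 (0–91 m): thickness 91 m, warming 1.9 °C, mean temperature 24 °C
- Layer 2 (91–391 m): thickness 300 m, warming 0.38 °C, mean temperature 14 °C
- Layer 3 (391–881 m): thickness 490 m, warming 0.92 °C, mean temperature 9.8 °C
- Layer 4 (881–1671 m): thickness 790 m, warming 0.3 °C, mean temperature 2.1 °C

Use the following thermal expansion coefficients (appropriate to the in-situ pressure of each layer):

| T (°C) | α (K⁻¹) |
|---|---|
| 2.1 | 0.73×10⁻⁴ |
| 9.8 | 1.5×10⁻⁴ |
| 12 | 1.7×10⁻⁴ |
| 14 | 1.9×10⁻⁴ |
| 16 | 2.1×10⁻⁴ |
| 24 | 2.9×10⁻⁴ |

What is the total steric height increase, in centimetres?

Layer 1 at 24 °C → α = 2.9×10⁻⁴ K⁻¹
Layer 2 at 14 °C → α = 1.9×10⁻⁴ K⁻¹
Layer 3 at 9.8 °C → α = 1.5×10⁻⁴ K⁻¹
Layer 4 at 2.1 °C → α = 0.73×10⁻⁴ K⁻¹
2.9×10⁻⁴ × 91 × 1.9 = 0.050141 m
0.38 × 1.9×10⁻⁴ × 300 = 0.02166 m
Layer 3: 1.5×10⁻⁴ × 490 × 0.92 = 0.06762 m
Layer 4: 0.73×10⁻⁴ × 0.3 × 790 = 0.017301 m
Δh = 0.050141 + 0.02166 + 0.06762 + 0.017301 = 0.156722 m

about 15.7 cm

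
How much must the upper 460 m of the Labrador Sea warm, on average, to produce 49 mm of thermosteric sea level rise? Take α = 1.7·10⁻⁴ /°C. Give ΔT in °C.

0.63 °C

ΔT = Δh/(αH) = 0.049 / (1.7×10⁻⁴ × 460) ≈ 0.6266 °C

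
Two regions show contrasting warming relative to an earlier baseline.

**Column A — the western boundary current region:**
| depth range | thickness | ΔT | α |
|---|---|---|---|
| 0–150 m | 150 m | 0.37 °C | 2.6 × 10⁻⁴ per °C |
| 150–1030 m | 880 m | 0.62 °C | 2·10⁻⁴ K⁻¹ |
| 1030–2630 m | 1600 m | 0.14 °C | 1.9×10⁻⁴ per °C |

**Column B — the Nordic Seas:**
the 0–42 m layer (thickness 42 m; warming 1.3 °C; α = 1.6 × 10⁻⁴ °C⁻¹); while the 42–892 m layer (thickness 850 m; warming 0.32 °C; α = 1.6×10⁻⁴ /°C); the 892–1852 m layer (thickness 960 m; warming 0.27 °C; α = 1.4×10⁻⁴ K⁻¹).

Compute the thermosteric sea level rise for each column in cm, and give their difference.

A: 17 cm; B: 8.9 cm; difference 7.8 cm

A 0–150 m: 0.37 × 150 × 2.6×10⁻⁴ = 0.01443 m
A Layer 2: 2×10⁻⁴ × 880 × 0.62 = 0.10912 m
A 1030–2630 m: 0.14 × 1.9×10⁻⁴ × 1600 = 0.04256 m
A total: 0.16611 m
B Layer 1: 1.3 × 1.6×10⁻⁴ × 42 = 0.008736 m
B Layer 2: 850 × 0.32 × 1.6×10⁻⁴ = 0.04352 m
B 960 × 0.27 × 1.4×10⁻⁴ = 0.036288 m
B total: 0.088544 m
Difference: 0.16611 − 0.088544 = 0.077566 m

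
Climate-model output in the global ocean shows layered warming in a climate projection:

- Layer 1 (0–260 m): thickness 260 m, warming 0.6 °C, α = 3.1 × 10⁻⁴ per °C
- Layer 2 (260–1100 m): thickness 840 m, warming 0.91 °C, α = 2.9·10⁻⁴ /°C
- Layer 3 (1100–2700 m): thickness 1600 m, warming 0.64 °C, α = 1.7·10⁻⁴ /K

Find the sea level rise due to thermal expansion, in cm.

Layer 1: 260 × 3.1×10⁻⁴ × 0.6 = 0.04836 m
Layer 2: 840 × 0.91 × 2.9×10⁻⁴ = 0.221676 m
1.7×10⁻⁴ × 1600 × 0.64 = 0.17408 m
Δh = 0.04836 + 0.221676 + 0.17408 = 0.444116 m

Δh ≈ 44.4 cm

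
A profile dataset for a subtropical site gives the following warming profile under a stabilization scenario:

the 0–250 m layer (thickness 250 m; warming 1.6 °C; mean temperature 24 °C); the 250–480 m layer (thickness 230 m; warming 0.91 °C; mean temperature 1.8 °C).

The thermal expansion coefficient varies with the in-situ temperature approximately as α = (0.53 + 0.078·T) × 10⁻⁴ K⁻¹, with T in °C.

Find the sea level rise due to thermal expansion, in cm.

Layer 1: α = (0.53 + 0.078×24)×10⁻⁴ = 2.402×10⁻⁴ K⁻¹
Layer 2: α = (0.53 + 0.078×1.8)×10⁻⁴ = 0.6704×10⁻⁴ K⁻¹
0–250 m: 250 × 1.6 × 2.402×10⁻⁴ = 0.09608 m
250–480 m: 0.91 × 230 × 0.6704×10⁻⁴ = 0.014031472 m
Δh = 0.09608 + 0.014031472 = 0.110111472 m

about 11 cm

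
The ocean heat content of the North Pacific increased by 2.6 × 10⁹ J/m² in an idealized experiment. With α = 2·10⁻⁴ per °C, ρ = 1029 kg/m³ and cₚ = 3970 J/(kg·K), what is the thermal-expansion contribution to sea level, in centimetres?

Δh ≈ 12.7 cm

Δh = αQ/(ρcₚ) = 2×10⁻⁴ × 2.6×10⁹ / (1029 × 3970) ≈ 0.12729 m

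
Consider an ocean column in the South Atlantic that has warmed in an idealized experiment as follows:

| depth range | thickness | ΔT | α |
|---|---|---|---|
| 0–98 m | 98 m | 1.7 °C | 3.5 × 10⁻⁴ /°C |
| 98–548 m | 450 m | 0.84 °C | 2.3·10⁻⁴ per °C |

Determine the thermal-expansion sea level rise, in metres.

0–98 m: 1.7 × 98 × 3.5×10⁻⁴ = 0.05831 m
Layer 2: 450 × 2.3×10⁻⁴ × 0.84 = 0.08694 m
Δh = 0.05831 + 0.08694 = 0.14525 m ≈ 0.145 m

0.145 m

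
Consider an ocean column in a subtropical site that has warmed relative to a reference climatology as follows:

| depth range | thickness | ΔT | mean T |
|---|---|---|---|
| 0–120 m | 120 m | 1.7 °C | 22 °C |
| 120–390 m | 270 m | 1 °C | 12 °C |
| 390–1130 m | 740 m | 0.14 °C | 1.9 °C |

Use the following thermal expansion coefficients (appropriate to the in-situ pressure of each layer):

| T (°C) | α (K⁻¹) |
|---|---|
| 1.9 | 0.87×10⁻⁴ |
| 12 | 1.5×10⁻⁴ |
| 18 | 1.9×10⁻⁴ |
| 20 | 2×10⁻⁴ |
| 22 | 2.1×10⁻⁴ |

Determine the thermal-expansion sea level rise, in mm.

Δh = 92.4 mm

Layer 1 at 22 °C → α = 2.1×10⁻⁴ K⁻¹
Layer 2 at 12 °C → α = 1.5×10⁻⁴ K⁻¹
Layer 3 at 1.9 °C → α = 0.87×10⁻⁴ K⁻¹
Layer 1: 1.7 × 120 × 2.1×10⁻⁴ = 0.04284 m
1.5×10⁻⁴ × 1 × 270 = 0.04050 m
390–1130 m: 0.14 × 740 × 0.87×10⁻⁴ = 0.0090132 m
Δh = 0.04284 + 0.04050 + 0.0090132 = 0.0923532 m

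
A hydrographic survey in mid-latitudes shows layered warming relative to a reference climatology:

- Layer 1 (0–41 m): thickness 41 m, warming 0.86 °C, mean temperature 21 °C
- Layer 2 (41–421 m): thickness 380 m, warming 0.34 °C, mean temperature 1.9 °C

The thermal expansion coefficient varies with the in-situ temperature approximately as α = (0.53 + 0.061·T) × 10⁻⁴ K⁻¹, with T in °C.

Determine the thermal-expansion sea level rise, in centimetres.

Δh = 1.5 cm

Layer 1: α = (0.53 + 0.061×21)×10⁻⁴ = 1.811×10⁻⁴ K⁻¹
Layer 2: α = (0.53 + 0.061×1.9)×10⁻⁴ = 0.6459×10⁻⁴ K⁻¹
41 × 0.86 × 1.811×10⁻⁴ = 0.006385586 m
41–421 m: 0.6459×10⁻⁴ × 380 × 0.34 = 0.008345028 m
Δh = 0.006385586 + 0.008345028 = 0.014730614 m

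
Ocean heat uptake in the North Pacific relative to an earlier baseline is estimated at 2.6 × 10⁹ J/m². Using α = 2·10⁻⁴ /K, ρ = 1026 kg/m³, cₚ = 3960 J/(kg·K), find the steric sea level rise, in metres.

Δh = αQ/(ρcₚ) = 2×10⁻⁴ × 2.6×10⁹ / (1026 × 3960) ≈ 0.12799 m

Δh ≈ 0.128 m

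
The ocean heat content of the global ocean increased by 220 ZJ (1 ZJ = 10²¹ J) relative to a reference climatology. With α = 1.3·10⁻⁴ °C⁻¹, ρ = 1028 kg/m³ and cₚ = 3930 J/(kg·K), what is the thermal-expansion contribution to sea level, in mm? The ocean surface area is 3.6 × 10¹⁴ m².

about 20 mm

Per unit area: Q = 220×10²¹ / (3.6×10¹⁴) ≈ 6.111×10⁸ J/m²
Δh = αQ/(ρcₚ) = 1.3×10⁻⁴ × 6.111×10⁸ / (1028 × 3930) ≈ 0.019664 m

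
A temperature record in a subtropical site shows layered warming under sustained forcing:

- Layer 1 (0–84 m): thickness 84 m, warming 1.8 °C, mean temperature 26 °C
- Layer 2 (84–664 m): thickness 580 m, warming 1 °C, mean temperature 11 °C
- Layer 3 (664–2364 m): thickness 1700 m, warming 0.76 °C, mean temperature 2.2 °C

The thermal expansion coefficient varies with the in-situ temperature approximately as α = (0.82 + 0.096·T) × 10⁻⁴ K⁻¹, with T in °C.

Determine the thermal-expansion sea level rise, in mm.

292 mm

Layer 1: α = (0.82 + 0.096×26)×10⁻⁴ = 3.316×10⁻⁴ K⁻¹
Layer 2: α = (0.82 + 0.096×11)×10⁻⁴ = 1.876×10⁻⁴ K⁻¹
Layer 3: α = (0.82 + 0.096×2.2)×10⁻⁴ = 1.0312×10⁻⁴ K⁻¹
0–84 m: 84 × 1.8 × 3.316×10⁻⁴ = 0.05013792 m
1.876×10⁻⁴ × 580 × 1 = 0.108808 m
664–2364 m: 1.0312×10⁻⁴ × 1700 × 0.76 = 0.13323104 m
Δh = 0.05013792 + 0.108808 + 0.13323104 = 0.29217696 m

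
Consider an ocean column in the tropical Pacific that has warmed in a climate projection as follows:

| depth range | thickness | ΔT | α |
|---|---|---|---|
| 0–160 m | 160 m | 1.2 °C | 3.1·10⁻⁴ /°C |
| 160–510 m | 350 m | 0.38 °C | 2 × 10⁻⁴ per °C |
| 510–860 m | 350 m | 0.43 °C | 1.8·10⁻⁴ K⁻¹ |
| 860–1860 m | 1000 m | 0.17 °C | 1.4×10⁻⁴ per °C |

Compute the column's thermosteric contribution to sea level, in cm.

14 cm

0–160 m: 1.2 × 3.1×10⁻⁴ × 160 = 0.05952 m
160–510 m: 0.38 × 350 × 2×10⁻⁴ = 0.02660 m
1.8×10⁻⁴ × 0.43 × 350 = 0.02709 m
Layer 4: 1.4×10⁻⁴ × 1000 × 0.17 = 0.02380 m
Δh = 0.05952 + 0.02660 + 0.02709 + 0.02380 = 0.13701 m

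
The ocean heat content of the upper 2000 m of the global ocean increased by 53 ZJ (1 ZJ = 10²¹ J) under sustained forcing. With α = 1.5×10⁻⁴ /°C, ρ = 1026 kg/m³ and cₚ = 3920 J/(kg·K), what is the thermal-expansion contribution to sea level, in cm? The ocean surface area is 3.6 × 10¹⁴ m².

Per unit area: Q = 53×10²¹ / (3.6×10¹⁴) ≈ 1.472×10⁸ J/m²
Δh = αQ/(ρcₚ) = 1.5×10⁻⁴ × 1.472×10⁸ / (1026 × 3920) ≈ 0.0054899 m

Δh ≈ 0.549 cm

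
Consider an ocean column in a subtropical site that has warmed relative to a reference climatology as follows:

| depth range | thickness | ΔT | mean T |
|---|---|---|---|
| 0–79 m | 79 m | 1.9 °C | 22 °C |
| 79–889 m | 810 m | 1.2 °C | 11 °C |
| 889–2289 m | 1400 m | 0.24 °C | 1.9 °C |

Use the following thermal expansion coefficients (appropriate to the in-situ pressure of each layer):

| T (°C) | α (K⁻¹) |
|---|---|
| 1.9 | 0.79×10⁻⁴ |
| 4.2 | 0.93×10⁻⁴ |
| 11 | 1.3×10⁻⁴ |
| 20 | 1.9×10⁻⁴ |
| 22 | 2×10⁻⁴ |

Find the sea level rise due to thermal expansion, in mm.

183 mm of thermosteric rise

Layer 1 at 22 °C → α = 2×10⁻⁴ K⁻¹
Layer 2 at 11 °C → α = 1.3×10⁻⁴ K⁻¹
Layer 3 at 1.9 °C → α = 0.79×10⁻⁴ K⁻¹
0–79 m: 79 × 1.9 × 2×10⁻⁴ = 0.03002 m
Layer 2: 1.2 × 1.3×10⁻⁴ × 810 = 0.12636 m
889–2289 m: 1400 × 0.24 × 0.79×10⁻⁴ = 0.026544 m
Δh = 0.03002 + 0.12636 + 0.026544 = 0.182924 m ≈ 183 mm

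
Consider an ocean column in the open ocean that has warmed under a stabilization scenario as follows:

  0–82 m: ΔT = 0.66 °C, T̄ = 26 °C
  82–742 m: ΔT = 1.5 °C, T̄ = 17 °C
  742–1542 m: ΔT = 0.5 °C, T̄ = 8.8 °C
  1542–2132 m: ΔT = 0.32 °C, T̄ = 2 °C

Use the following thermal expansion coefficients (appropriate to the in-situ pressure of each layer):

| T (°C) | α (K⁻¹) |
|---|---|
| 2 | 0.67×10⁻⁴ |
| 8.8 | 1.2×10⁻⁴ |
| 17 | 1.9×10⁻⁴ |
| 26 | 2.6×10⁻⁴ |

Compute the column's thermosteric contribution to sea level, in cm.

Layer 1 at 26 °C → α = 2.6×10⁻⁴ K⁻¹
Layer 2 at 17 °C → α = 1.9×10⁻⁴ K⁻¹
Layer 3 at 8.8 °C → α = 1.2×10⁻⁴ K⁻¹
Layer 4 at 2 °C → α = 0.67×10⁻⁴ K⁻¹
0–82 m: 0.66 × 82 × 2.6×10⁻⁴ = 0.0140712 m
82–742 m: 1.5 × 660 × 1.9×10⁻⁴ = 0.18810 m
742–1542 m: 800 × 1.2×10⁻⁴ × 0.5 = 0.04800 m
0.32 × 0.67×10⁻⁴ × 590 = 0.0126496 m
Δh = 0.0140712 + 0.18810 + 0.04800 + 0.0126496 = 0.2628208 m

26 cm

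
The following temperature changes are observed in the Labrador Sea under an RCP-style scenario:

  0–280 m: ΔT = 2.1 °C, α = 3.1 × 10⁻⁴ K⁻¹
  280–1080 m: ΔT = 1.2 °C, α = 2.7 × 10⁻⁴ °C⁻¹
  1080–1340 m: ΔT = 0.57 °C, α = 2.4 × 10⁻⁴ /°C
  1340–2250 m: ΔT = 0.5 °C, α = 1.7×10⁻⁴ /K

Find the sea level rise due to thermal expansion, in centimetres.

55.4 cm of thermosteric rise

Layer 1: 2.1 × 3.1×10⁻⁴ × 280 = 0.18228 m
Layer 2: 1.2 × 2.7×10⁻⁴ × 800 = 0.25920 m
2.4×10⁻⁴ × 0.57 × 260 = 0.035568 m
1340–2250 m: 910 × 1.7×10⁻⁴ × 0.5 = 0.07735 m
Δh = 0.18228 + 0.25920 + 0.035568 + 0.07735 = 0.554398 m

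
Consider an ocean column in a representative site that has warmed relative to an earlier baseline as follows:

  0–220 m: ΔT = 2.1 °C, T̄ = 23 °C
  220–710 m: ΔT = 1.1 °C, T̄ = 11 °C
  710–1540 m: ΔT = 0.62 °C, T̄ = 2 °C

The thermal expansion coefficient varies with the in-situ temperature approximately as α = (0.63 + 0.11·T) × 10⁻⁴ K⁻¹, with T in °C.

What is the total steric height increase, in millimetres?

Δh ≈ 289 mm

Layer 1: α = (0.63 + 0.11×23)×10⁻⁴ = 3.16×10⁻⁴ K⁻¹
Layer 2: α = (0.63 + 0.11×11)×10⁻⁴ = 1.84×10⁻⁴ K⁻¹
Layer 3: α = (0.63 + 0.11×2)×10⁻⁴ = 0.85×10⁻⁴ K⁻¹
0–220 m: 3.16×10⁻⁴ × 2.1 × 220 = 0.145992 m
220–710 m: 1.1 × 1.84×10⁻⁴ × 490 = 0.099176 m
830 × 0.62 × 0.85×10⁻⁴ = 0.043741 m
Δh = 0.145992 + 0.099176 + 0.043741 = 0.288909 m ≈ 289 mm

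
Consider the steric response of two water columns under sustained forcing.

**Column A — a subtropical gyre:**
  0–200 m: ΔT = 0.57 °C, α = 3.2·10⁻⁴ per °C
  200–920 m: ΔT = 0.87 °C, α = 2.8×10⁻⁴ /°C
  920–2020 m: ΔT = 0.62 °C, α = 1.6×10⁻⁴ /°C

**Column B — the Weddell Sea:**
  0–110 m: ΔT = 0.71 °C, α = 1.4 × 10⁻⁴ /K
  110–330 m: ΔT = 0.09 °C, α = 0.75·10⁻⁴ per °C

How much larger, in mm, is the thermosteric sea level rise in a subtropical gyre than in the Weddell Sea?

309 mm larger

A 0–200 m: 200 × 0.57 × 3.2×10⁻⁴ = 0.03648 m
A 200–920 m: 0.87 × 2.8×10⁻⁴ × 720 = 0.175392 m
A 920–2020 m: 0.62 × 1100 × 1.6×10⁻⁴ = 0.10912 m
A total: 0.320992 m
B 0–110 m: 110 × 1.4×10⁻⁴ × 0.71 = 0.010934 m
B 110–330 m: 0.09 × 0.75×10⁻⁴ × 220 = 0.001485 m
B total: 0.012419 m
Difference: 0.320992 − 0.012419 = 0.308573 m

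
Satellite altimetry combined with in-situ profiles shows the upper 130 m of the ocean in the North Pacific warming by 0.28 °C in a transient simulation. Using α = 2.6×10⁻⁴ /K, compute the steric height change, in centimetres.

0.946 cm of thermosteric rise

Δh = αΔT·H = 2.6×10⁻⁴ × 0.28 × 130 = 0.009464 m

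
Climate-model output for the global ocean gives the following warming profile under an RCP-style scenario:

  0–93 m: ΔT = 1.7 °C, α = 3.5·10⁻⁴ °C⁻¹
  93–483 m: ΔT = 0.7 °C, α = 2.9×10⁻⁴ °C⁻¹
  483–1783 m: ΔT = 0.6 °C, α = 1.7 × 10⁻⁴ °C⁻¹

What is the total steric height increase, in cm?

Δh ≈ 27 cm

Layer 1: 93 × 3.5×10⁻⁴ × 1.7 = 0.055335 m
2.9×10⁻⁴ × 0.7 × 390 = 0.07917 m
1300 × 0.6 × 1.7×10⁻⁴ = 0.13260 m
Δh = 0.055335 + 0.07917 + 0.13260 = 0.267105 m ≈ 27 cm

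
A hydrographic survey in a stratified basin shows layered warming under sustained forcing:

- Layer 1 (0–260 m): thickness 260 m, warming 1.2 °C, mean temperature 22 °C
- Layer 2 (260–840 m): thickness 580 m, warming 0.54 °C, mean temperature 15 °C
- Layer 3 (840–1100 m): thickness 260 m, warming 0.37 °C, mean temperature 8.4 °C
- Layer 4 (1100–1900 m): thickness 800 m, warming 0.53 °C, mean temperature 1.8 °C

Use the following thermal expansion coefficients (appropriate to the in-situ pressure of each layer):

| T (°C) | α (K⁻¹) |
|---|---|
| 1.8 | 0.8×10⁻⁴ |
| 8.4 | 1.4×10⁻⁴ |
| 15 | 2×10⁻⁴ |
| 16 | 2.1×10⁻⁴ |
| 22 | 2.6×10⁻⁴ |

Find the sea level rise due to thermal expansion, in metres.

Layer 1 at 22 °C → α = 2.6×10⁻⁴ K⁻¹
Layer 2 at 15 °C → α = 2×10⁻⁴ K⁻¹
Layer 3 at 8.4 °C → α = 1.4×10⁻⁴ K⁻¹
Layer 4 at 1.8 °C → α = 0.8×10⁻⁴ K⁻¹
Layer 1: 1.2 × 260 × 2.6×10⁻⁴ = 0.08112 m
0.54 × 580 × 2×10⁻⁴ = 0.06264 m
Layer 3: 260 × 0.37 × 1.4×10⁻⁴ = 0.013468 m
0.8×10⁻⁴ × 0.53 × 800 = 0.03392 m
Δh = 0.08112 + 0.06264 + 0.013468 + 0.03392 = 0.191148 m

0.191 m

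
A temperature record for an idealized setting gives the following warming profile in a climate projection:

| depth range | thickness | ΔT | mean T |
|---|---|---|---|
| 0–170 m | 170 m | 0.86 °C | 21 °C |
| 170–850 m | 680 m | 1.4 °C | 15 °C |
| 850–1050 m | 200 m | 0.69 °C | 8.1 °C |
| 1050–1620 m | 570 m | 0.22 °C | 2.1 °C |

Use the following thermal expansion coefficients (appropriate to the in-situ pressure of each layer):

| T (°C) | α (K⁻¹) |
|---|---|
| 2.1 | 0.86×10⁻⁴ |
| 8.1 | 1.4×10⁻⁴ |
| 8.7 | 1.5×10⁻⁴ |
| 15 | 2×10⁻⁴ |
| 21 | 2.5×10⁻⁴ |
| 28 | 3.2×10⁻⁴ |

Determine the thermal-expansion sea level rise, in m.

Layer 1 at 21 °C → α = 2.5×10⁻⁴ K⁻¹
Layer 2 at 15 °C → α = 2×10⁻⁴ K⁻¹
Layer 3 at 8.1 °C → α = 1.4×10⁻⁴ K⁻¹
Layer 4 at 2.1 °C → α = 0.86×10⁻⁴ K⁻¹
170 × 2.5×10⁻⁴ × 0.86 = 0.03655 m
170–850 m: 2×10⁻⁴ × 680 × 1.4 = 0.19040 m
1.4×10⁻⁴ × 0.69 × 200 = 0.01932 m
Layer 4: 0.86×10⁻⁴ × 570 × 0.22 = 0.0107844 m
Δh = 0.03655 + 0.19040 + 0.01932 + 0.0107844 = 0.2570544 m ≈ 0.257 m

about 0.257 m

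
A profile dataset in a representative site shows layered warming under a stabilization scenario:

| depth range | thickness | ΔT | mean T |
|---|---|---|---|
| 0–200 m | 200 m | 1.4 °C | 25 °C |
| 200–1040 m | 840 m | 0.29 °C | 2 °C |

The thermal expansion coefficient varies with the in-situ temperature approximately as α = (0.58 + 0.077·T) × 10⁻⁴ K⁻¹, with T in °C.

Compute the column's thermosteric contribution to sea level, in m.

Layer 1: α = (0.58 + 0.077×25)×10⁻⁴ = 2.505×10⁻⁴ K⁻¹
Layer 2: α = (0.58 + 0.077×2)×10⁻⁴ = 0.734×10⁻⁴ K⁻¹
2.505×10⁻⁴ × 200 × 1.4 = 0.07014 m
0.29 × 0.734×10⁻⁴ × 840 = 0.01788024 m
Δh = 0.07014 + 0.01788024 = 0.08802024 m ≈ 0.088 m

0.088 m of thermosteric rise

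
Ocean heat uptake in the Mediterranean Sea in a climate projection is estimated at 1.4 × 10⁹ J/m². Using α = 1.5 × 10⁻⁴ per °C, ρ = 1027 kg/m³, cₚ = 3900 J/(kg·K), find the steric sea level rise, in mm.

about 52.4 mm

Δh = αQ/(ρcₚ) = 1.5×10⁻⁴ × 1.4×10⁹ / (1027 × 3900) ≈ 0.052431 m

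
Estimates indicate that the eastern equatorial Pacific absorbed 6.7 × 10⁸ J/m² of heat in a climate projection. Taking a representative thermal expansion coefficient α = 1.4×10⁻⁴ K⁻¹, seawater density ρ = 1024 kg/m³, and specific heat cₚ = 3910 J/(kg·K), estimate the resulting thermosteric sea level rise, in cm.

Δh = αQ/(ρcₚ) = 1.4×10⁻⁴ × 6.7×10⁸ / (1024 × 3910) ≈ 0.023428 m

2.34 cm of thermosteric rise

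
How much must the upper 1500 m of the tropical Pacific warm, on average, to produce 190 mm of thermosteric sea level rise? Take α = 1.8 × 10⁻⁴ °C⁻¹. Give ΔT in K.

0.704 K

ΔT = Δh/(αH) = 0.19 / (1.8×10⁻⁴ × 1500) ≈ 0.7037 K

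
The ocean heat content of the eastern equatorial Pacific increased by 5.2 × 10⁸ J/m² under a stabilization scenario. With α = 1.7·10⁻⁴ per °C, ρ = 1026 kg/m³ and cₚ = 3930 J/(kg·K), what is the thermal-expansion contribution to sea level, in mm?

Δh = αQ/(ρcₚ) = 1.7×10⁻⁴ × 5.2×10⁸ / (1026 × 3930) ≈ 0.021924 m

about 22 mm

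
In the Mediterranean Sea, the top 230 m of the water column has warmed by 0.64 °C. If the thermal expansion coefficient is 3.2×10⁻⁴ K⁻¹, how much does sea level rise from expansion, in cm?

Δh ≈ 4.7 cm

Δh = αΔT·H = 3.2×10⁻⁴ × 0.64 × 230 = 0.047104 m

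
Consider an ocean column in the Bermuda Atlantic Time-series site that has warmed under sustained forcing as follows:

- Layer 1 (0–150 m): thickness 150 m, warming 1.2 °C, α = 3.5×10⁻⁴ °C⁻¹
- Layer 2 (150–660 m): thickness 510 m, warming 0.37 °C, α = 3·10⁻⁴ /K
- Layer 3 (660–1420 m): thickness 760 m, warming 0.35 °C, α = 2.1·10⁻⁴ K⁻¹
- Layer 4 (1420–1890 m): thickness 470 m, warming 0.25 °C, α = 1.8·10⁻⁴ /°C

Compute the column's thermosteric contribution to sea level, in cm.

Δh ≈ 20 cm

Layer 1: 3.5×10⁻⁴ × 1.2 × 150 = 0.06300 m
Layer 2: 510 × 0.37 × 3×10⁻⁴ = 0.05661 m
0.35 × 760 × 2.1×10⁻⁴ = 0.05586 m
Layer 4: 470 × 0.25 × 1.8×10⁻⁴ = 0.02115 m
Δh = 0.06300 + 0.05661 + 0.05586 + 0.02115 = 0.19662 m ≈ 20 cm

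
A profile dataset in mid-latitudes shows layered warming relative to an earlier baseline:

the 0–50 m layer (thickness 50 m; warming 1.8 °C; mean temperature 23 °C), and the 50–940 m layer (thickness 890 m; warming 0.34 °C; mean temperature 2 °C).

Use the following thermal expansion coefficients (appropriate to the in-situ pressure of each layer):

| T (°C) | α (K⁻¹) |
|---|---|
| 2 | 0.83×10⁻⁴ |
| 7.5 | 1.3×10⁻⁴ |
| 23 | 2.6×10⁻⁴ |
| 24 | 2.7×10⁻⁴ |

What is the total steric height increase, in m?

0.0485 m of thermosteric rise

Layer 1 at 23 °C → α = 2.6×10⁻⁴ K⁻¹
Layer 2 at 2 °C → α = 0.83×10⁻⁴ K⁻¹
0–50 m: 50 × 2.6×10⁻⁴ × 1.8 = 0.02340 m
50–940 m: 0.34 × 890 × 0.83×10⁻⁴ = 0.0251158 m
Δh = 0.02340 + 0.0251158 = 0.0485158 m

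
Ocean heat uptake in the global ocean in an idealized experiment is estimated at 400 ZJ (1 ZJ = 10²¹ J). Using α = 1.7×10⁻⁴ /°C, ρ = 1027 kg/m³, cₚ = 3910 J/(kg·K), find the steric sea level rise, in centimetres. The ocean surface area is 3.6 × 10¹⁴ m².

4.7 cm

Per unit area: Q = 400×10²¹ / (3.6×10¹⁴) ≈ 1.111×10⁹ J/m²
Δh = αQ/(ρcₚ) = 1.7×10⁻⁴ × 1.111×10⁹ / (1027 × 3910) ≈ 0.047034 m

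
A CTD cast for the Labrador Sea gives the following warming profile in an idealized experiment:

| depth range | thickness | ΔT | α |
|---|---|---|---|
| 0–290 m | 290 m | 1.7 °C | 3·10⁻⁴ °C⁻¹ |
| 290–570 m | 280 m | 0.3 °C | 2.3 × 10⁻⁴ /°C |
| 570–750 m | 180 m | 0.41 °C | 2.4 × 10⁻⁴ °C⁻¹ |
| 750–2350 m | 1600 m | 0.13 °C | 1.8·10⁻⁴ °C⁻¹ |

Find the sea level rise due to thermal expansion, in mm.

Layer 1: 1.7 × 290 × 3×10⁻⁴ = 0.14790 m
280 × 0.3 × 2.3×10⁻⁴ = 0.01932 m
Layer 3: 2.4×10⁻⁴ × 0.41 × 180 = 0.017712 m
Layer 4: 1600 × 1.8×10⁻⁴ × 0.13 = 0.03744 m
Δh = 0.14790 + 0.01932 + 0.017712 + 0.03744 = 0.222372 m ≈ 222 mm

Δh ≈ 222 mm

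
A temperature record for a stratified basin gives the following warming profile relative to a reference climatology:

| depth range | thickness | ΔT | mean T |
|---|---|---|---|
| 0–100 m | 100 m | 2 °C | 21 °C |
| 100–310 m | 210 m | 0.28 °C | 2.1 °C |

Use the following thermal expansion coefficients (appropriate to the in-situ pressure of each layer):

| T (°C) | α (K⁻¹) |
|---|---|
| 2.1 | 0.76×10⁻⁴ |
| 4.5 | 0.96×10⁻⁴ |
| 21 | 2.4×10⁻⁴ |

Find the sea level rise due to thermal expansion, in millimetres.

52.5 mm of thermosteric rise

Layer 1 at 21 °C → α = 2.4×10⁻⁴ K⁻¹
Layer 2 at 2.1 °C → α = 0.76×10⁻⁴ K⁻¹
0–100 m: 100 × 2 × 2.4×10⁻⁴ = 0.04800 m
Layer 2: 0.76×10⁻⁴ × 0.28 × 210 = 0.0044688 m
Δh = 0.04800 + 0.0044688 = 0.0524688 m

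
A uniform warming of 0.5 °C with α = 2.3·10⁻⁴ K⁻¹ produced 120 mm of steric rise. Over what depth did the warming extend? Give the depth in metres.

H ≈ 1040 m

H = Δh/(αΔT) = 0.12 / (2.3×10⁻⁴ × 0.5) ≈ 1043 m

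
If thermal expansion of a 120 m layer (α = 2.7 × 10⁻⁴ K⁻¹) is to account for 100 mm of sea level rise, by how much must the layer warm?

ΔT = Δh/(αH) = 0.1 / (2.7×10⁻⁴ × 120) ≈ 3.086 °C

about 3.1 °C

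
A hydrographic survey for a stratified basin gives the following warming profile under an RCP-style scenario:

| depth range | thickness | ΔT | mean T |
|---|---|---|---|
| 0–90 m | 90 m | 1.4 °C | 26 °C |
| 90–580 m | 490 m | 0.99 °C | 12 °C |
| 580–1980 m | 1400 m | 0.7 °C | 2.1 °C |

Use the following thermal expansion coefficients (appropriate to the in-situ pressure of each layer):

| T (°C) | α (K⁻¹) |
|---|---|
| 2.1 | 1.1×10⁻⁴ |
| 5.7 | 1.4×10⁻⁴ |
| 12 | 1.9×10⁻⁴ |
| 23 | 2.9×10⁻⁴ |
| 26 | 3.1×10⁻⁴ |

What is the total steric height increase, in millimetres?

Layer 1 at 26 °C → α = 3.1×10⁻⁴ K⁻¹
Layer 2 at 12 °C → α = 1.9×10⁻⁴ K⁻¹
Layer 3 at 2.1 °C → α = 1.1×10⁻⁴ K⁻¹
0–90 m: 1.4 × 3.1×10⁻⁴ × 90 = 0.03906 m
90–580 m: 490 × 0.99 × 1.9×10⁻⁴ = 0.092169 m
Layer 3: 1400 × 1.1×10⁻⁴ × 0.7 = 0.10780 m
Δh = 0.03906 + 0.092169 + 0.10780 = 0.239029 m ≈ 239 mm

about 239 mm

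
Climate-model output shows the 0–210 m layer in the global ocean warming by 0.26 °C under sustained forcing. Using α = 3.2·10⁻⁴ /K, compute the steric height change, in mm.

Δh = αΔT·H = 3.2×10⁻⁴ × 0.26 × 210 = 0.017472 m

Δh ≈ 17 mm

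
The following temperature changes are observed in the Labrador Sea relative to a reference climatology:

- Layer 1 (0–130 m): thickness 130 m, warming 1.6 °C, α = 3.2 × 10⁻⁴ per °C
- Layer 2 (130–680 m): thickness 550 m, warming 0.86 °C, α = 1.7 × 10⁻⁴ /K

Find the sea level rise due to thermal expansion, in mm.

Layer 1: 3.2×10⁻⁴ × 1.6 × 130 = 0.06656 m
1.7×10⁻⁴ × 550 × 0.86 = 0.08041 m
Δh = 0.06656 + 0.08041 = 0.14697 m ≈ 150 mm

150 mm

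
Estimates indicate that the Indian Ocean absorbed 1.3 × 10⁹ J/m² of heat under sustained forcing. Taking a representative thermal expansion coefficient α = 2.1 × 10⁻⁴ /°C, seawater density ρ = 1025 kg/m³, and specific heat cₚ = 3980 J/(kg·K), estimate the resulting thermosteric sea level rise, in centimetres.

Δh = αQ/(ρcₚ) = 2.1×10⁻⁴ × 1.3×10⁹ / (1025 × 3980) ≈ 0.06692 m

6.69 cm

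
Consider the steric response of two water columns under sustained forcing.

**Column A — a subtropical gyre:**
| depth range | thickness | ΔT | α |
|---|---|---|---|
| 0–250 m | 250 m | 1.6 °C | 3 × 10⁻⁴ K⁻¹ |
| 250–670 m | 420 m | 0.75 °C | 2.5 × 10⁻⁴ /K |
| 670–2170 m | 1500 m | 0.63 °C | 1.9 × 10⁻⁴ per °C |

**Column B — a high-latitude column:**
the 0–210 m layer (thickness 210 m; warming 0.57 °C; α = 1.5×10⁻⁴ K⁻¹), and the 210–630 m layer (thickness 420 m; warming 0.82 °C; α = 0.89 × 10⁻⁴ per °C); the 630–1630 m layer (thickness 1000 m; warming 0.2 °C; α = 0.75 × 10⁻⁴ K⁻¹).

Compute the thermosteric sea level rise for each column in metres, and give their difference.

A 0–250 m: 3×10⁻⁴ × 1.6 × 250 = 0.12000 m
A Layer 2: 0.75 × 420 × 2.5×10⁻⁴ = 0.07875 m
A 670–2170 m: 1500 × 0.63 × 1.9×10⁻⁴ = 0.17955 m
A total: 0.37830 m
B Layer 1: 1.5×10⁻⁴ × 0.57 × 210 = 0.017955 m
B 210–630 m: 0.82 × 420 × 0.89×10⁻⁴ = 0.0306516 m
B Layer 3: 0.2 × 0.75×10⁻⁴ × 1000 = 0.01500 m
B total: 0.0636066 m
Difference: 0.37830 − 0.0636066 = 0.3146934 m

A: 0.378 m; B: 0.0636 m; difference 0.315 m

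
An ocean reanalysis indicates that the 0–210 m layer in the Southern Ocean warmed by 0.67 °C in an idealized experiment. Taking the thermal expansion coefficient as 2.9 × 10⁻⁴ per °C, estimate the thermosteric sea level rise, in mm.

Δh = αΔT·H = 2.9×10⁻⁴ × 0.67 × 210 = 0.040803 m

Δh ≈ 40.8 mm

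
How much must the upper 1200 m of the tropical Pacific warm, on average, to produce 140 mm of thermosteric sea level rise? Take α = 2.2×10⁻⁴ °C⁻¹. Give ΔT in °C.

about 0.53 °C

ΔT = Δh/(αH) = 0.14 / (2.2×10⁻⁴ × 1200) ≈ 0.5303 °C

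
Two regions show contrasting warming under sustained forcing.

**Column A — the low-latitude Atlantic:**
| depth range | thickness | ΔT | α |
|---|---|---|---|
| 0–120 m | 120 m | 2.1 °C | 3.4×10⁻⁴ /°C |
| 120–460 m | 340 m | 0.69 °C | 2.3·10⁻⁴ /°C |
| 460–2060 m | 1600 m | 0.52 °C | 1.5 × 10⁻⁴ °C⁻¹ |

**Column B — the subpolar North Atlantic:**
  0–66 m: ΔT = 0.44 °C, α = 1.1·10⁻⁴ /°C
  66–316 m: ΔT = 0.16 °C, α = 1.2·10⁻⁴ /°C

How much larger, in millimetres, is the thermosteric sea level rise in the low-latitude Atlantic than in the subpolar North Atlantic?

Δh_A − Δh_B ≈ 260 mm

A Layer 1: 2.1 × 120 × 3.4×10⁻⁴ = 0.08568 m
A 2.3×10⁻⁴ × 0.69 × 340 = 0.053958 m
A 1.5×10⁻⁴ × 0.52 × 1600 = 0.12480 m
A total: 0.264438 m
B Layer 1: 1.1×10⁻⁴ × 66 × 0.44 = 0.0031944 m
B 66–316 m: 1.2×10⁻⁴ × 250 × 0.16 = 0.00480 m
B total: 0.0079944 m
Difference: 0.264438 − 0.0079944 = 0.2564436 m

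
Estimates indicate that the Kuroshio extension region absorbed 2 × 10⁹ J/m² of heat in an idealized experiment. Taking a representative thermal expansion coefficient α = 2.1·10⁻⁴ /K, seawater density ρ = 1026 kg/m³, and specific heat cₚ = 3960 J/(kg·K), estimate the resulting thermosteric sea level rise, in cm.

Δh ≈ 10.3 cm

Δh = αQ/(ρcₚ) = 2.1×10⁻⁴ × 2×10⁹ / (1026 × 3960) ≈ 0.10337 m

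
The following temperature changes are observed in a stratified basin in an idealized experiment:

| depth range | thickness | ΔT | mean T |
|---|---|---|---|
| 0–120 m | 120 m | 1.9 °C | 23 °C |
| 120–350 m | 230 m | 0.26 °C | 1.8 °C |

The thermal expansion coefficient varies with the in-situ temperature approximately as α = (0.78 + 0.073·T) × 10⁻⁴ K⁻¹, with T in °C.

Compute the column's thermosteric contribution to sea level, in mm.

Δh ≈ 61.5 mm

Layer 1: α = (0.78 + 0.073×23)×10⁻⁴ = 2.459×10⁻⁴ K⁻¹
Layer 2: α = (0.78 + 0.073×1.8)×10⁻⁴ = 0.9114×10⁻⁴ K⁻¹
Layer 1: 2.459×10⁻⁴ × 120 × 1.9 = 0.0560652 m
230 × 0.9114×10⁻⁴ × 0.26 = 0.005450172 m
Δh = 0.0560652 + 0.005450172 = 0.061515372 m ≈ 61.5 mm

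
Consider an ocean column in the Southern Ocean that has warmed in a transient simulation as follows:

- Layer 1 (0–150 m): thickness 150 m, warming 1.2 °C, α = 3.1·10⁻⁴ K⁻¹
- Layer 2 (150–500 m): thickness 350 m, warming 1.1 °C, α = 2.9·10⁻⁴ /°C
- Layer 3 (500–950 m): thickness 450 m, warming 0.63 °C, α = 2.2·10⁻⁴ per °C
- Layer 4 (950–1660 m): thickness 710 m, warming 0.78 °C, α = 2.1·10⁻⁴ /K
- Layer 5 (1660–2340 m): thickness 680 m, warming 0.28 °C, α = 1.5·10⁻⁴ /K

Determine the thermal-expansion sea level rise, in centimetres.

150 × 1.2 × 3.1×10⁻⁴ = 0.05580 m
150–500 m: 350 × 1.1 × 2.9×10⁻⁴ = 0.11165 m
500–950 m: 450 × 0.63 × 2.2×10⁻⁴ = 0.06237 m
950–1660 m: 0.78 × 710 × 2.1×10⁻⁴ = 0.116298 m
1660–2340 m: 680 × 1.5×10⁻⁴ × 0.28 = 0.02856 m
Δh = 0.05580 + 0.11165 + 0.06237 + 0.116298 + 0.02856 = 0.374678 m ≈ 37.5 cm

Δh = 37.5 cm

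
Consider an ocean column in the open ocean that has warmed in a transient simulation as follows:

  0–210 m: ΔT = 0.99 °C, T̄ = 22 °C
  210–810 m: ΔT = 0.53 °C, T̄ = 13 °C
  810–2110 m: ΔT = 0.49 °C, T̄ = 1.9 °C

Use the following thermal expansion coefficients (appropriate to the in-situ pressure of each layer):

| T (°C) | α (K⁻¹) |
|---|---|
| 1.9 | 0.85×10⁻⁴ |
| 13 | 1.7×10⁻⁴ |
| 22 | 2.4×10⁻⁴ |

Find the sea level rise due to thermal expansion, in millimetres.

Layer 1 at 22 °C → α = 2.4×10⁻⁴ K⁻¹
Layer 2 at 13 °C → α = 1.7×10⁻⁴ K⁻¹
Layer 3 at 1.9 °C → α = 0.85×10⁻⁴ K⁻¹
Layer 1: 210 × 2.4×10⁻⁴ × 0.99 = 0.049896 m
Layer 2: 0.53 × 600 × 1.7×10⁻⁴ = 0.05406 m
810–2110 m: 0.85×10⁻⁴ × 0.49 × 1300 = 0.054145 m
Δh = 0.049896 + 0.05406 + 0.054145 = 0.158101 m ≈ 158 mm

158 mm of thermosteric rise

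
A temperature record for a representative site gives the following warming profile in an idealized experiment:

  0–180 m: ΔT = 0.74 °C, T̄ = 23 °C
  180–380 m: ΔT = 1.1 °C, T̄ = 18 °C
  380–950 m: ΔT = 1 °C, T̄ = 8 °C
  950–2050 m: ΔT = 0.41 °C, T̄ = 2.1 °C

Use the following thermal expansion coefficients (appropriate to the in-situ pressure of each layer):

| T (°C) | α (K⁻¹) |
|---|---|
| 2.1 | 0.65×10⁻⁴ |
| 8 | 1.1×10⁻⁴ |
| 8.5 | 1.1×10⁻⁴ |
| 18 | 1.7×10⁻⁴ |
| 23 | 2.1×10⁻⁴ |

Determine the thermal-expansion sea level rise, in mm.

Layer 1 at 23 °C → α = 2.1×10⁻⁴ K⁻¹
Layer 2 at 18 °C → α = 1.7×10⁻⁴ K⁻¹
Layer 3 at 8 °C → α = 1.1×10⁻⁴ K⁻¹
Layer 4 at 2.1 °C → α = 0.65×10⁻⁴ K⁻¹
0–180 m: 180 × 2.1×10⁻⁴ × 0.74 = 0.027972 m
1.1 × 200 × 1.7×10⁻⁴ = 0.03740 m
380–950 m: 1 × 1.1×10⁻⁴ × 570 = 0.06270 m
0.41 × 0.65×10⁻⁴ × 1100 = 0.029315 m
Δh = 0.027972 + 0.03740 + 0.06270 + 0.029315 = 0.157387 m

about 160 mm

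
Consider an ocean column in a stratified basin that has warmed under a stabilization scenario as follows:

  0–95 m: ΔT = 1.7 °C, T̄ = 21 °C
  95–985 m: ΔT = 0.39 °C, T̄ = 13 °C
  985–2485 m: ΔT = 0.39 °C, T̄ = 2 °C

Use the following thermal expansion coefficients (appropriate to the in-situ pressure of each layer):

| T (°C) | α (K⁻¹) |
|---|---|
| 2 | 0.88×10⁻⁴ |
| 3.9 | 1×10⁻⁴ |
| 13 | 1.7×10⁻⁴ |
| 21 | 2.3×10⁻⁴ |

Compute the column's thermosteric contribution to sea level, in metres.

Layer 1 at 21 °C → α = 2.3×10⁻⁴ K⁻¹
Layer 2 at 13 °C → α = 1.7×10⁻⁴ K⁻¹
Layer 3 at 2 °C → α = 0.88×10⁻⁴ K⁻¹
Layer 1: 1.7 × 2.3×10⁻⁴ × 95 = 0.037145 m
Layer 2: 890 × 1.7×10⁻⁴ × 0.39 = 0.059007 m
985–2485 m: 0.39 × 0.88×10⁻⁴ × 1500 = 0.05148 m
Δh = 0.037145 + 0.059007 + 0.05148 = 0.147632 m

0.148 m of thermosteric rise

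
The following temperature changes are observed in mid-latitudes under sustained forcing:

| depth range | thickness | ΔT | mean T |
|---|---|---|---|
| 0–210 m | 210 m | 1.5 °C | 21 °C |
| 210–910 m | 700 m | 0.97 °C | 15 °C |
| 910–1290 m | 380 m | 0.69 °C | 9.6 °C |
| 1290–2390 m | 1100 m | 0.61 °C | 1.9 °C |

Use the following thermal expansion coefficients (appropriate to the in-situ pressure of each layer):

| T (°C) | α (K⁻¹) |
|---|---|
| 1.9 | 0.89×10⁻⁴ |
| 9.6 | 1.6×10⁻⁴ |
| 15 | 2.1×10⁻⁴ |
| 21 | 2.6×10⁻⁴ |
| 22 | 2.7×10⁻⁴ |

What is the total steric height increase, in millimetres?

Layer 1 at 21 °C → α = 2.6×10⁻⁴ K⁻¹
Layer 2 at 15 °C → α = 2.1×10⁻⁴ K⁻¹
Layer 3 at 9.6 °C → α = 1.6×10⁻⁴ K⁻¹
Layer 4 at 1.9 °C → α = 0.89×10⁻⁴ K⁻¹
Layer 1: 210 × 1.5 × 2.6×10⁻⁴ = 0.08190 m
210–910 m: 700 × 2.1×10⁻⁴ × 0.97 = 0.14259 m
1.6×10⁻⁴ × 380 × 0.69 = 0.041952 m
Layer 4: 0.61 × 1100 × 0.89×10⁻⁴ = 0.059719 m
Δh = 0.08190 + 0.14259 + 0.041952 + 0.059719 = 0.326161 m

Δh = 326 mm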